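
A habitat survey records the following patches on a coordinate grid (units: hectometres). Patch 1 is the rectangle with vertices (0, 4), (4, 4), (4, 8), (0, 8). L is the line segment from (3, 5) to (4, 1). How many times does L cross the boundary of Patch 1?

1

The segment meets the boundary at (3.25,4).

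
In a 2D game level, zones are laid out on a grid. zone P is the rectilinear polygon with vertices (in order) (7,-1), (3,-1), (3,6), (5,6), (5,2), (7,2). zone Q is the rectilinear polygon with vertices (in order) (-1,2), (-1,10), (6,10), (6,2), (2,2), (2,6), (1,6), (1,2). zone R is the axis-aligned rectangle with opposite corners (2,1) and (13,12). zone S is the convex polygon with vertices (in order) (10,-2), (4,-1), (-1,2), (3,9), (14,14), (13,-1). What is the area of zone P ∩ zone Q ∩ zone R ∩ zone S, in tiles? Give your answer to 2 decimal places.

8.00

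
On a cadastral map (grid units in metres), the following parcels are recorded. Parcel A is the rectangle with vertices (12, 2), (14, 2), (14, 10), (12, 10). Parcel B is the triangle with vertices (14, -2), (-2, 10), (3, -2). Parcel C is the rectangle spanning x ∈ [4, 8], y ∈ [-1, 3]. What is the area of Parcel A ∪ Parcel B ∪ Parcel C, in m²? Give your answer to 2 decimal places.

By inclusion–exclusion:
Individual areas: |Parcel A| = 16, |Parcel B| = 66, |Parcel C| = 16.
|Parcel A∩Parcel B| = 0.
|Parcel A∩Parcel C| = 0 (no overlap).
|Parcel B∩Parcel C| = 15.8333.
|Parcel A∩Parcel B∩Parcel C| = 0.
|Parcel A ∪ Parcel B ∪ Parcel C| = 98 − 15.8333 + 0 = 82.17.

82.17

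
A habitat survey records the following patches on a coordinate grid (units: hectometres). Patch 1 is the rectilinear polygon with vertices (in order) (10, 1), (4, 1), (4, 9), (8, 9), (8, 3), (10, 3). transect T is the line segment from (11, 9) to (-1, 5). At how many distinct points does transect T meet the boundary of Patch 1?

2

The segment meets the boundary at (8,8), (4,6.667).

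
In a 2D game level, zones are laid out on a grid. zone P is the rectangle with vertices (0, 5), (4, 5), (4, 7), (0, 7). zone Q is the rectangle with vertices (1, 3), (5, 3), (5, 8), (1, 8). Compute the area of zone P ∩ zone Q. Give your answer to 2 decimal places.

|zone P∩zone Q|: x∈[1,4], y∈[5,7] → 3·2 = 6.

6.00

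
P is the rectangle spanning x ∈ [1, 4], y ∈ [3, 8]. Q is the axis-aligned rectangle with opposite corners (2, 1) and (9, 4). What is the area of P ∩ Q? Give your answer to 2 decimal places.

2.00

|P∩Q|: x∈[2,4], y∈[3,4] → 2·1 = 2.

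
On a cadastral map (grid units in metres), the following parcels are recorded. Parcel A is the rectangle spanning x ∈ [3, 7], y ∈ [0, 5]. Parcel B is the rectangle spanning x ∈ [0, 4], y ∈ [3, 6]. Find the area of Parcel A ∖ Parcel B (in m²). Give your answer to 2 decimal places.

18.00

|Parcel A∩Parcel B|: x∈[3,4], y∈[3,5] → 1·2 = 2.
|Parcel A| = 20.
|Parcel A ∖ Parcel B| = |Parcel A| − |Parcel A∩Parcel B| = 20 − 2 = 18.00.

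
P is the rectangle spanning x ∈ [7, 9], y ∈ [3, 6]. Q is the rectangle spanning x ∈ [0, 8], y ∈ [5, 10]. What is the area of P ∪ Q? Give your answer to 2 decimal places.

By inclusion–exclusion:
Individual areas: |P| = 6, |Q| = 40.
|P∩Q|: x∈[7,8], y∈[5,6] → 1·1 = 1.
|P ∪ Q| = 46 − 1 = 45.00.

45.00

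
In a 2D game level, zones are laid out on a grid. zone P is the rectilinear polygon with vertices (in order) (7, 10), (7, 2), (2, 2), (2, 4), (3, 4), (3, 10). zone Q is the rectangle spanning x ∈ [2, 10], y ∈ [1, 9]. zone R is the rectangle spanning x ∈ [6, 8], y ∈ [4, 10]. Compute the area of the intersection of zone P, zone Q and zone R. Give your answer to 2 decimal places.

The intersection is the polygon with vertices (7,9), (7,4), (6,4), (6,9).
By the shoelace formula its area is 5.00.

5.00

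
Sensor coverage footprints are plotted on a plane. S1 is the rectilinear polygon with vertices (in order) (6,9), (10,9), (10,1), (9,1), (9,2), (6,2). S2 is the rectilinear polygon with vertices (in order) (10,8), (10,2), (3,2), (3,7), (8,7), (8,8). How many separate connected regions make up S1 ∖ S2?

S1 ∖ S2 splits into 2 disjoint pieces (area 6, area 1).

2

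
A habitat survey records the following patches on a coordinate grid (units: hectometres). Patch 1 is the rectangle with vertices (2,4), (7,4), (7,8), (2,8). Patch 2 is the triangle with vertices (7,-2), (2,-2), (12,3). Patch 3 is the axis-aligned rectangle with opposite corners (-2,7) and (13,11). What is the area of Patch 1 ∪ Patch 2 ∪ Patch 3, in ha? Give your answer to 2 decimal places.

By inclusion–exclusion:
Individual areas: |Patch 1| = 20, |Patch 2| = 12.5, |Patch 3| = 60.
|Patch 1∩Patch 2| = 0.
|Patch 1∩Patch 3|: x∈[2,7], y∈[7,8] → 5·1 = 5.
|Patch 2∩Patch 3| = 0.
|Patch 1∩Patch 2∩Patch 3| = 0.
|Patch 1 ∪ Patch 2 ∪ Patch 3| = 92.5 − 5 + 0 = 87.50.

87.50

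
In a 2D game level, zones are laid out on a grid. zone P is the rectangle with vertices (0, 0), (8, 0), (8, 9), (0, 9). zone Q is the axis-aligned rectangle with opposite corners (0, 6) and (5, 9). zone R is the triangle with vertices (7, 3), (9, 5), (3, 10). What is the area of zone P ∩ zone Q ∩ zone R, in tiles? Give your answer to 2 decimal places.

1.52

The intersection is the polygon with vertices (5,6.5), (3.571,9), (4.2,9), (5,8.333).
By the shoelace formula its area is 1.52.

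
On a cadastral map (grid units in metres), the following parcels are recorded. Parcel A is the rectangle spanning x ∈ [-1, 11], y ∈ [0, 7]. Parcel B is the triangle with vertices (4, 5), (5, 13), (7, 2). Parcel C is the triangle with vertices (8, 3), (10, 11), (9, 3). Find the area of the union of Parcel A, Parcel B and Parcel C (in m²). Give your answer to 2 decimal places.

By inclusion–exclusion:
Individual areas: |Parcel A| = 84, |Parcel B| = 13.5, |Parcel C| = 4.
|Parcel A∩Parcel B| = 7.9773.
|Parcel A∩Parcel C| = 3.
|Parcel B∩Parcel C| = 0.
|Parcel A∩Parcel B∩Parcel C| = 0.
|Parcel A ∪ Parcel B ∪ Parcel C| = 101.5 − 10.9773 + 0 = 90.52.

90.52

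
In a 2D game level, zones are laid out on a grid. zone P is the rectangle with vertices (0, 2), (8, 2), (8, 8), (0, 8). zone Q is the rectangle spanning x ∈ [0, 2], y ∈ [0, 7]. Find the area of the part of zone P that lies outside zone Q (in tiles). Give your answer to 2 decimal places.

38.00

|zone P∩zone Q|: x∈[0,2], y∈[2,7] → 2·5 = 10.
|zone P| = 48.
|zone P ∖ zone Q| = |zone P| − |zone P∩zone Q| = 48 − 10 = 38.00.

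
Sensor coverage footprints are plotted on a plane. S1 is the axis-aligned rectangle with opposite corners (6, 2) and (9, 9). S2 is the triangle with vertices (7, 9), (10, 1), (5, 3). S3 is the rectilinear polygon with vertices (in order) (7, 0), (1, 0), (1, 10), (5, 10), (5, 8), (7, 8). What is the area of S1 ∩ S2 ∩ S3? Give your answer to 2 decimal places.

4.93

The intersection is the polygon with vertices (6,2.6), (6,6), (6.667,8), (7,8), (7,2.2).
By the shoelace formula its area is 4.93.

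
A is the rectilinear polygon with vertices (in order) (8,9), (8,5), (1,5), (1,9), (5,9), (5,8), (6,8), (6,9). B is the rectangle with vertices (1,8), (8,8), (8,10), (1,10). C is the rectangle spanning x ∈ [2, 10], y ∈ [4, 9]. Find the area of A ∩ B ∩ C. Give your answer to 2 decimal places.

5.00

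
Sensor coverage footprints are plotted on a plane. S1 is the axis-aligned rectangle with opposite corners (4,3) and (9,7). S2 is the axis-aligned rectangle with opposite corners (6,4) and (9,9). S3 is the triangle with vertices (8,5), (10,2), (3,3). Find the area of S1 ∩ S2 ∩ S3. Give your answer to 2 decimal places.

1.53

The intersection is the polygon with vertices (6,4), (6,4.2), (8,5), (8.667,4).
By the shoelace formula its area is 1.53.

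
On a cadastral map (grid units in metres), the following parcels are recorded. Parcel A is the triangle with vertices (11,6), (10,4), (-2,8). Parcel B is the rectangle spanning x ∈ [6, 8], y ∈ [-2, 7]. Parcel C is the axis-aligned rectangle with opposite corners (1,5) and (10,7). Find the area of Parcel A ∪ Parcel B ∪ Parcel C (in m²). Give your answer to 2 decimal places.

36.16

By inclusion–exclusion:
Individual areas: |Parcel A| = 14, |Parcel B| = 18, |Parcel C| = 18.
|Parcel A∩Parcel B| = 3.2308.
|Parcel A∩Parcel C| = 9.6731.
|Parcel B∩Parcel C|: x∈[6,8], y∈[5,7] → 2·2 = 4.
|Parcel A∩Parcel B∩Parcel C| = 3.0641.
|Parcel A ∪ Parcel B ∪ Parcel C| = 50 − 16.9038 + 3.0641 = 36.16.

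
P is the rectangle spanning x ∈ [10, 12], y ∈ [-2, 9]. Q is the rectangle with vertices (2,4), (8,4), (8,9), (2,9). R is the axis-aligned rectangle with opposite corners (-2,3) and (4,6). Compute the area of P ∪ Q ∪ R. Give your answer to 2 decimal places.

66.00

By inclusion–exclusion:
Individual areas: |P| = 22, |Q| = 30, |R| = 18.
|P∩Q| = 0 (no overlap).
|P∩R| = 0 (no overlap).
|Q∩R|: x∈[2,4], y∈[4,6] → 2·2 = 4.
|P∩Q∩R| = 0.
|P ∪ Q ∪ R| = 70 − 4 + 0 = 66.00.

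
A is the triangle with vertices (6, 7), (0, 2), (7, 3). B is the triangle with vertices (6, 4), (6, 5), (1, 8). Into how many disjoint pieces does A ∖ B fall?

A ∖ B is a single connected region.

1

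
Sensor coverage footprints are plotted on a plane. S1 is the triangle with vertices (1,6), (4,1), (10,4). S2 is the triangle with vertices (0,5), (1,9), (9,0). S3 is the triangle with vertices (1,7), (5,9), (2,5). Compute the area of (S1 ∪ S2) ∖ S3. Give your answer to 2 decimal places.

27.00

|S1 ∪ S2| = 29.8847.
|(S1 ∪ S2) ∩ S3| = 2.8879.
|(S1 ∪ S2) ∖ S3| = 29.8847 − 2.8879 = 27.00.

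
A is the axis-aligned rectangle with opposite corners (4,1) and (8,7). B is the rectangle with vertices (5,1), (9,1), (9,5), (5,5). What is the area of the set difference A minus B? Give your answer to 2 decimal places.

|A∩B|: x∈[5,8], y∈[1,5] → 3·4 = 12.
|A| = 24.
|A ∖ B| = |A| − |A∩B| = 24 − 12 = 12.00.

12.00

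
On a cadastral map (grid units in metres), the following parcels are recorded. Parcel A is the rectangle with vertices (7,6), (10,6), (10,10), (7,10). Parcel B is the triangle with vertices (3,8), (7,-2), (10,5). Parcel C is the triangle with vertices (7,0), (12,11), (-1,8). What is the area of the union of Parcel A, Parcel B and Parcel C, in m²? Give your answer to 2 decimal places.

70.38

By inclusion–exclusion:
Individual areas: |Parcel A| = 12, |Parcel B| = 29, |Parcel C| = 64.
|Parcel A∩Parcel B| = 0.0952.
|Parcel A∩Parcel C| = 11.8669.
|Parcel B∩Parcel C| = 22.7536.
|Parcel A∩Parcel B∩Parcel C| = 0.0952.
|Parcel A ∪ Parcel B ∪ Parcel C| = 105 − 34.7158 + 0.0952 = 70.38.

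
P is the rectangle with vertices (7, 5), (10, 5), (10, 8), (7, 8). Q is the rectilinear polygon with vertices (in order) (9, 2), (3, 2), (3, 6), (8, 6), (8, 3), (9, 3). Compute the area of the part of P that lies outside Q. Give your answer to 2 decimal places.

|P| = 9, |P∩Q| = 1.
|P ∖ Q| = |P| − |P∩Q| = 9 − 1 = 8.00.

8.00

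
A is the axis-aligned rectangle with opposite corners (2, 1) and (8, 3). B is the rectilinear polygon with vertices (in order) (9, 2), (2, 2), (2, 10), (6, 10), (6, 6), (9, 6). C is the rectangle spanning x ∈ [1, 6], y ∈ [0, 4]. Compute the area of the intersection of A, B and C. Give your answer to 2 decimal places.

The intersection is the polygon with vertices (2,2), (2,3), (6,3), (6,2).
By the shoelace formula its area is 4.00.

4.00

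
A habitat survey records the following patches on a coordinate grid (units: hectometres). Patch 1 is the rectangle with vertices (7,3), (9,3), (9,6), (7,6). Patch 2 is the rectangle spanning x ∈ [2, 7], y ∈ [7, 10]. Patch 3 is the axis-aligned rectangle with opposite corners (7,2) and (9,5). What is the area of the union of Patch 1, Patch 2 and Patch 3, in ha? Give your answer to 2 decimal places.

By inclusion–exclusion:
Individual areas: |Patch 1| = 6, |Patch 2| = 15, |Patch 3| = 6.
|Patch 1∩Patch 2| = 0 (no overlap).
|Patch 1∩Patch 3|: x∈[7,9], y∈[3,5] → 2·2 = 4.
|Patch 2∩Patch 3| = 0 (no overlap).
|Patch 1∩Patch 2∩Patch 3| = 0.
|Patch 1 ∪ Patch 2 ∪ Patch 3| = 27 − 4 + 0 = 23.00.

23.00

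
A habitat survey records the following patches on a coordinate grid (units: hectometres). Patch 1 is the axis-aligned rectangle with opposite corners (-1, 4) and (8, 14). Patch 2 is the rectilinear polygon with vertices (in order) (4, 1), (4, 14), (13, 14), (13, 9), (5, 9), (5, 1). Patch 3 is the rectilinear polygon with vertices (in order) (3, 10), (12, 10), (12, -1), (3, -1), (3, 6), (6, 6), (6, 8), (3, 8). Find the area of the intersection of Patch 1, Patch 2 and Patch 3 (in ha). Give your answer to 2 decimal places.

7.00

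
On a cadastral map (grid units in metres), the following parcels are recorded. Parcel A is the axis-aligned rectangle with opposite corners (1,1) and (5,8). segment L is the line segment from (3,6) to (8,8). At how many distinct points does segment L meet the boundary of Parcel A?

1

The segment meets the boundary at (5,6.8).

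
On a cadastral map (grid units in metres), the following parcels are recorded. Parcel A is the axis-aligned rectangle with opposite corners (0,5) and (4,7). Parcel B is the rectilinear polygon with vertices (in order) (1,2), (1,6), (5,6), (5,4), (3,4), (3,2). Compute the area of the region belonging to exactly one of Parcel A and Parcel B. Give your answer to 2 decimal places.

|Parcel A| = 8, |Parcel B| = 12, |Parcel A∩Parcel B| = 3.
|Parcel A △ Parcel B| = |Parcel A| + |Parcel B| − 2·|Parcel A∩Parcel B| = 8 + 12 − 6 = 14.00.

14.00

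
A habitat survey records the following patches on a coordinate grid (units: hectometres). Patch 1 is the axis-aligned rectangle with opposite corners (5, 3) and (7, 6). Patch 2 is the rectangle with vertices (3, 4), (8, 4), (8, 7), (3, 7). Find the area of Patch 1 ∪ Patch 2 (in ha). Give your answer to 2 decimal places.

17.00

By inclusion–exclusion:
Individual areas: |Patch 1| = 6, |Patch 2| = 15.
|Patch 1∩Patch 2|: x∈[5,7], y∈[4,6] → 2·2 = 4.
|Patch 1 ∪ Patch 2| = 21 − 4 = 17.00.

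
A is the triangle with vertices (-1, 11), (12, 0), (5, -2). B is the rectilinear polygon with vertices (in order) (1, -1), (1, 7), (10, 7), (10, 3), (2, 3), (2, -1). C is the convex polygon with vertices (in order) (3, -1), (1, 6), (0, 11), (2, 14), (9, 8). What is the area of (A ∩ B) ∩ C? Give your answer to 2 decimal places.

The region (A ∩ B) ∩ C is the polygon with vertices (2.692,3), (1,6.667), (1,7), (3.727,7), (6.672,4.508), (5.667,3).
By the shoelace formula its area is 15.16.

15.16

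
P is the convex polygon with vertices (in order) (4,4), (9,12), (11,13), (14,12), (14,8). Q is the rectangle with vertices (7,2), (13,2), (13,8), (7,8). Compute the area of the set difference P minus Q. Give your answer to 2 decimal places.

32.90

|P| = 42.5, |P∩Q| = 9.6.
|P ∖ Q| = |P| − |P∩Q| = 42.5 − 9.6 = 32.90.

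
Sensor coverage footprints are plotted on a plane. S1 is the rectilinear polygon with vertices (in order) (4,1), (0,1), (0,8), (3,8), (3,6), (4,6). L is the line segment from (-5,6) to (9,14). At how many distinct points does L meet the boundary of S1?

0

The segment lies entirely outside S1 and never meets its boundary.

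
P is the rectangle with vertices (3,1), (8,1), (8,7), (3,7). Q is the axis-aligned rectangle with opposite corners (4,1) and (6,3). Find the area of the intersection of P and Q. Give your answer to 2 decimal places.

|P∩Q|: x∈[4,6], y∈[1,3] → 2·2 = 4.

4.00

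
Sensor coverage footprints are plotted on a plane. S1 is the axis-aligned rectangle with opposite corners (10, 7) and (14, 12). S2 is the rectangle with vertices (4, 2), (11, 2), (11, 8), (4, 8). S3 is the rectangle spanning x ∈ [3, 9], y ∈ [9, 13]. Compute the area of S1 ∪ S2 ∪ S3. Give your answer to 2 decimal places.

85.00

By inclusion–exclusion:
Individual areas: |S1| = 20, |S2| = 42, |S3| = 24.
|S1∩S2|: x∈[10,11], y∈[7,8] → 1·1 = 1.
|S1∩S3| = 0 (no overlap).
|S2∩S3| = 0 (no overlap).
|S1∩S2∩S3| = 0.
|S1 ∪ S2 ∪ S3| = 86 − 1 + 0 = 85.00.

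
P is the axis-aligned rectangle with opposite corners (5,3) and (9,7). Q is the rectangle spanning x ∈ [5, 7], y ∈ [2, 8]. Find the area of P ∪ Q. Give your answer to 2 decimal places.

By inclusion–exclusion:
Individual areas: |P| = 16, |Q| = 12.
|P∩Q|: x∈[5,7], y∈[3,7] → 2·4 = 8.
|P ∪ Q| = 28 − 8 = 20.00.

20.00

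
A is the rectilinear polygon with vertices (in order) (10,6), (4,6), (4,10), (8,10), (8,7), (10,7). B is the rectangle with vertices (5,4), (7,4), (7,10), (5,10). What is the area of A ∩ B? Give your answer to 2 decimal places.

8.00

The intersection is the polygon with vertices (5,6), (5,10), (7,10), (7,6).
By the shoelace formula its area is 8.00.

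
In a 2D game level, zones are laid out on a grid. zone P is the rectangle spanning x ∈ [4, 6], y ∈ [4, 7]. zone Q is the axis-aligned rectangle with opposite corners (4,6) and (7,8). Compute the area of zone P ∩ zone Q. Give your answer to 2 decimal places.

|zone P∩zone Q|: x∈[4,6], y∈[6,7] → 2·1 = 2.

2.00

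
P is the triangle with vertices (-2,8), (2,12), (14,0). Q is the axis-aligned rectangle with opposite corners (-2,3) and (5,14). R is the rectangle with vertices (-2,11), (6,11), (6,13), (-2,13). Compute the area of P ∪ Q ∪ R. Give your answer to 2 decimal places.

99.25

By inclusion–exclusion:
Individual areas: |P| = 48, |Q| = 77, |R| = 16.
|P∩Q| = 27.75.
|P∩R| = 1.
|Q∩R|: x∈[-2,5], y∈[11,13] → 7·2 = 14.
|P∩Q∩R| = 1.
|P ∪ Q ∪ R| = 141 − 42.75 + 1 = 99.25.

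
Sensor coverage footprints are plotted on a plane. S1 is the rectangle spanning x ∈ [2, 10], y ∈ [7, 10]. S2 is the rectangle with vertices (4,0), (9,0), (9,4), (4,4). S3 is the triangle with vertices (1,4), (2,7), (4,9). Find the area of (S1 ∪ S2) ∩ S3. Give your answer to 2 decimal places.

The region (S1 ∪ S2) ∩ S3 is the polygon with vertices (2,7), (4,9), (2.8,7).
By the shoelace formula its area is 0.80.

0.80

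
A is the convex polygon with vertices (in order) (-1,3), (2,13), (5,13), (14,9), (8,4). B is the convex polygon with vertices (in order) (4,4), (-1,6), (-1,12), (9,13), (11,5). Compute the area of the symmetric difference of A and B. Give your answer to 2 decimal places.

37.13

|A| = 91.5, |B| = 86.5, |A∩B| = 70.4361.
|A △ B| = |A| + |B| − 2·|A∩B| = 91.5 + 86.5 − 140.8722 = 37.13.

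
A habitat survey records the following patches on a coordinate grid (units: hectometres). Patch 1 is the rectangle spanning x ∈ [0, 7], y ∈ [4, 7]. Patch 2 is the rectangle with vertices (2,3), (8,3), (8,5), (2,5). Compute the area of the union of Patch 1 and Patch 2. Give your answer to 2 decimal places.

By inclusion–exclusion:
Individual areas: |Patch 1| = 21, |Patch 2| = 12.
|Patch 1∩Patch 2|: x∈[2,7], y∈[4,5] → 5·1 = 5.
|Patch 1 ∪ Patch 2| = 33 − 5 = 28.00.

28.00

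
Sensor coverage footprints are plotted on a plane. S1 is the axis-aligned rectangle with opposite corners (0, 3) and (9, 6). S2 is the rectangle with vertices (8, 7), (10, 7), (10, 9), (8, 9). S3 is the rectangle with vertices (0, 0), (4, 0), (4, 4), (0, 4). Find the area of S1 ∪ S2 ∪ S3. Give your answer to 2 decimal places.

43.00

By inclusion–exclusion:
Individual areas: |S1| = 27, |S2| = 4, |S3| = 16.
|S1∩S2| = 0 (no overlap).
|S1∩S3|: x∈[0,4], y∈[3,4] → 4·1 = 4.
|S2∩S3| = 0 (no overlap).
|S1∩S2∩S3| = 0.
|S1 ∪ S2 ∪ S3| = 47 − 4 + 0 = 43.00.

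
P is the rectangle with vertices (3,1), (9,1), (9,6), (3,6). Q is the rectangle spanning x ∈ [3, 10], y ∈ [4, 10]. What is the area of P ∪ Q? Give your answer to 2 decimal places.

By inclusion–exclusion:
Individual areas: |P| = 30, |Q| = 42.
|P∩Q|: x∈[3,9], y∈[4,6] → 6·2 = 12.
|P ∪ Q| = 72 − 12 = 60.00.

60.00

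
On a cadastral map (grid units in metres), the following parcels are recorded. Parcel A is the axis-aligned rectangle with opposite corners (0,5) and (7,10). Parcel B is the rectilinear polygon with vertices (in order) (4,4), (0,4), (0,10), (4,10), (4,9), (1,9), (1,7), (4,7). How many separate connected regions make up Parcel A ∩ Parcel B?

1

Parcel A ∩ Parcel B is a single connected region.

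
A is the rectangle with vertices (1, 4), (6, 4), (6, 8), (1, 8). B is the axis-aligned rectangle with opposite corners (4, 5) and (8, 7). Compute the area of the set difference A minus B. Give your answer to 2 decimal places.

16.00

|A∩B|: x∈[4,6], y∈[5,7] → 2·2 = 4.
|A| = 20.
|A ∖ B| = |A| − |A∩B| = 20 − 4 = 16.00.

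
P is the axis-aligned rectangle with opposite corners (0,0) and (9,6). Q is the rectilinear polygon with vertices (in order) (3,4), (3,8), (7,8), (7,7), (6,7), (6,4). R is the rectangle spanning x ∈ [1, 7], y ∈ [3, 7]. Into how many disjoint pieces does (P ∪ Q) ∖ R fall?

(P ∪ Q) ∖ R splits into 2 disjoint pieces (area 36, area 4).

2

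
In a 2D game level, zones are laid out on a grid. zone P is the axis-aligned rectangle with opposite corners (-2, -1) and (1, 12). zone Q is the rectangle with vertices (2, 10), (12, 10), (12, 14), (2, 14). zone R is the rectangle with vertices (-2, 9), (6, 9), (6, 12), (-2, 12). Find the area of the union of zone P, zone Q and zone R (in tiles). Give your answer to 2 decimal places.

86.00

By inclusion–exclusion:
Individual areas: |zone P| = 39, |zone Q| = 40, |zone R| = 24.
|zone P∩zone Q| = 0 (no overlap).
|zone P∩zone R|: x∈[-2,1], y∈[9,12] → 3·3 = 9.
|zone Q∩zone R|: x∈[2,6], y∈[10,12] → 4·2 = 8.
|zone P∩zone Q∩zone R| = 0.
|zone P ∪ zone Q ∪ zone R| = 103 − 17 + 0 = 86.00.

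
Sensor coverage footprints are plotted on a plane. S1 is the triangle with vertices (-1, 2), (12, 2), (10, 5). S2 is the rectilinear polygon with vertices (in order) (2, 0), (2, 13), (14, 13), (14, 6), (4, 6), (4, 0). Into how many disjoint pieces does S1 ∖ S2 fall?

2

S1 ∖ S2 splits into 2 disjoint pieces (area 1.2273, area 16.0909).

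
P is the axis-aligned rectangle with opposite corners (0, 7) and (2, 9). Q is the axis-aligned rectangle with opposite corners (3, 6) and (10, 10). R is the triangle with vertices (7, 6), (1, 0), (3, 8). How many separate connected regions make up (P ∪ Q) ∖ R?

(P ∪ Q) ∖ R splits into 2 disjoint pieces (area 4, area 24).

2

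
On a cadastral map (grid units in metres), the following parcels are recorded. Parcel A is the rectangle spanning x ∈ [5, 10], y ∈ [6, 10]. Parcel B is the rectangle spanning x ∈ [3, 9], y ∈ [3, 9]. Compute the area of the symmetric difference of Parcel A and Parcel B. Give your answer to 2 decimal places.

32.00

|Parcel A∩Parcel B|: x∈[5,9], y∈[6,9] → 4·3 = 12.
|Parcel A △ Parcel B| = |Parcel A| + |Parcel B| − 2·|Parcel A∩Parcel B| = 20 + 36 − 24 = 32.00.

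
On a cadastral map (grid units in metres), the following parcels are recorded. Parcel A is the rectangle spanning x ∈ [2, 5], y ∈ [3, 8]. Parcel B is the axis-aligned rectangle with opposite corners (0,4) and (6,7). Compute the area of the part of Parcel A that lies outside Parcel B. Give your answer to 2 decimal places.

|Parcel A∩Parcel B|: x∈[2,5], y∈[4,7] → 3·3 = 9.
|Parcel A| = 15.
|Parcel A ∖ Parcel B| = |Parcel A| − |Parcel A∩Parcel B| = 15 − 9 = 6.00.

6.00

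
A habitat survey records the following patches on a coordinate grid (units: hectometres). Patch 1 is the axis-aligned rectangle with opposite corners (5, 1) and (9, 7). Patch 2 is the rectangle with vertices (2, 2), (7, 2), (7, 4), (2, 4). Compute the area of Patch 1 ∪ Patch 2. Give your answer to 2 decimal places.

By inclusion–exclusion:
Individual areas: |Patch 1| = 24, |Patch 2| = 10.
|Patch 1∩Patch 2|: x∈[5,7], y∈[2,4] → 2·2 = 4.
|Patch 1 ∪ Patch 2| = 34 − 4 = 30.00.

30.00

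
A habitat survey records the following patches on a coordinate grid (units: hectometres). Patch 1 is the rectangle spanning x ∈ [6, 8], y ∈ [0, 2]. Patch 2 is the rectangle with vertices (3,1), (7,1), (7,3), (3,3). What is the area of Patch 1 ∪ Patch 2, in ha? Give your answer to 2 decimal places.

By inclusion–exclusion:
Individual areas: |Patch 1| = 4, |Patch 2| = 8.
|Patch 1∩Patch 2|: x∈[6,7], y∈[1,2] → 1·1 = 1.
|Patch 1 ∪ Patch 2| = 12 − 1 = 11.00.

11.00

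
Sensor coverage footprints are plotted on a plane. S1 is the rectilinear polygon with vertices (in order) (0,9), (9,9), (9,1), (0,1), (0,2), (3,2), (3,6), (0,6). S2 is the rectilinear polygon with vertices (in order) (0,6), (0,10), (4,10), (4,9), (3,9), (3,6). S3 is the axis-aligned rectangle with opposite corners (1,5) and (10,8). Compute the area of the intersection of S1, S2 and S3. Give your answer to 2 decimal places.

4.00

The intersection is the polygon with vertices (3,6), (1,6), (1,8), (3,8).
By the shoelace formula its area is 4.00.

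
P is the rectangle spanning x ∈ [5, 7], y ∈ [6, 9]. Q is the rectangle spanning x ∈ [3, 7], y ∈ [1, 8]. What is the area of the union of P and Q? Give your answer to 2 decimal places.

30.00

By inclusion–exclusion:
Individual areas: |P| = 6, |Q| = 28.
|P∩Q|: x∈[5,7], y∈[6,8] → 2·2 = 4.
|P ∪ Q| = 34 − 4 = 30.00.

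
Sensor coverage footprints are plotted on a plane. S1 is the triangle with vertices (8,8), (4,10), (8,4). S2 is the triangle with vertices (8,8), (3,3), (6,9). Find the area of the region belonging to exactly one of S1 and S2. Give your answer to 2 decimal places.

8.76

|S1| = 8, |S2| = 7.5, |S1∩S2| = 3.3714.
|S1 △ S2| = |S1| + |S2| − 2·|S1∩S2| = 8 + 7.5 − 6.7429 = 8.76.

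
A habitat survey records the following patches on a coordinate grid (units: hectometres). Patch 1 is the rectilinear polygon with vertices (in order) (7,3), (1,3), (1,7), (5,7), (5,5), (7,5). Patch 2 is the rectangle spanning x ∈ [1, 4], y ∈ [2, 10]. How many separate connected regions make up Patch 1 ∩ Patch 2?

1

Patch 1 ∩ Patch 2 is a single connected region.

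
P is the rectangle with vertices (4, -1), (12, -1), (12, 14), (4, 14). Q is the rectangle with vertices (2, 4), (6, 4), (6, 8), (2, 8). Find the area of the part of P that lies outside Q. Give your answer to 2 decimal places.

112.00

|P∩Q|: x∈[4,6], y∈[4,8] → 2·4 = 8.
|P| = 120.
|P ∖ Q| = |P| − |P∩Q| = 120 − 8 = 112.00.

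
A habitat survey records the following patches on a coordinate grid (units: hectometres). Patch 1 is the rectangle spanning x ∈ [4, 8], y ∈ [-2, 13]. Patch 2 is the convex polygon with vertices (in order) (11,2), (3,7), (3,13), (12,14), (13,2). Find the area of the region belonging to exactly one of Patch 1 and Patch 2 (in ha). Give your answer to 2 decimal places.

|Patch 1| = 60, |Patch 2| = 89.5, |Patch 1∩Patch 2| = 31.5.
|Patch 1 △ Patch 2| = |Patch 1| + |Patch 2| − 2·|Patch 1∩Patch 2| = 60 + 89.5 − 63 = 86.50.

86.50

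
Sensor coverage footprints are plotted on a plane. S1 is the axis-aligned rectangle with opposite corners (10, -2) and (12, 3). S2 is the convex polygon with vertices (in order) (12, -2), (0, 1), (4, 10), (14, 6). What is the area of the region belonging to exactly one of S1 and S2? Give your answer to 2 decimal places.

|S1| = 10, |S2| = 104, |S1∩S2| = 9.5.
|S1 △ S2| = |S1| + |S2| − 2·|S1∩S2| = 10 + 104 − 19 = 95.00.

95.00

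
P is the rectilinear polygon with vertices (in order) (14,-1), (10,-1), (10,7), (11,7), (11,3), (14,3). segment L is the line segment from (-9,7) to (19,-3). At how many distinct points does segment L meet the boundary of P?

2

The segment meets the boundary at (13.4,-1), (10,0.214).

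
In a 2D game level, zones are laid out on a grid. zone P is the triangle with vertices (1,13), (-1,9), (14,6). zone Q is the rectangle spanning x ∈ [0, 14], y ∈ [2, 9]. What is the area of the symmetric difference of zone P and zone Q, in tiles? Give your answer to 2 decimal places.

102.91

|zone P| = 33, |zone Q| = 98, |zone P∩zone Q| = 14.0429.
|zone P △ zone Q| = |zone P| + |zone Q| − 2·|zone P∩zone Q| = 33 + 98 − 28.0857 = 102.91.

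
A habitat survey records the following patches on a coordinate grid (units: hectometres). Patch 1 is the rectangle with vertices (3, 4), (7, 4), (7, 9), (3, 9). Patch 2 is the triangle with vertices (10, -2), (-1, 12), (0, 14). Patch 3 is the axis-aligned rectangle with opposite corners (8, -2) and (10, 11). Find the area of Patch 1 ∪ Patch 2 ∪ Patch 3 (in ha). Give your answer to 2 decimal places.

By inclusion–exclusion:
Individual areas: |Patch 1| = 20, |Patch 2| = 18, |Patch 3| = 26.
|Patch 1∩Patch 2| = 5.1128.
|Patch 1∩Patch 3| = 0 (no overlap).
|Patch 2∩Patch 3| = 0.6545.
|Patch 1∩Patch 2∩Patch 3| = 0.
|Patch 1 ∪ Patch 2 ∪ Patch 3| = 64 − 5.7674 + 0 = 58.23.

58.23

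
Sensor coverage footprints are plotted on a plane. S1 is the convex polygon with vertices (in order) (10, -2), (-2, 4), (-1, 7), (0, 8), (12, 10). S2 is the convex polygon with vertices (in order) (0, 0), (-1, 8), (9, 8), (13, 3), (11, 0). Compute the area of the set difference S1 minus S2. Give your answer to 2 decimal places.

|S1| = 101, |S1∩S2| = 78.2774.
|S1 ∖ S2| = |S1| − |S1∩S2| = 101 − 78.2774 = 22.72.

22.72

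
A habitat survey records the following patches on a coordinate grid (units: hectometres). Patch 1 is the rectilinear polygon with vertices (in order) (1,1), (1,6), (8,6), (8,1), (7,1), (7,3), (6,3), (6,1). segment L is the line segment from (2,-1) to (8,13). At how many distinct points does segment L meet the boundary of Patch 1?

The segment meets the boundary at (5,6), (2.857,1).

2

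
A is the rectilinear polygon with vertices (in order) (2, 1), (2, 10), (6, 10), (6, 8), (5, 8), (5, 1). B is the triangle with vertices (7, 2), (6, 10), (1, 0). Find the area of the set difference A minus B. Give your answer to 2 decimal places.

|A| = 29, |A∩B| = 12.8333.
|A ∖ B| = |A| − |A∩B| = 29 − 12.8333 = 16.17.

16.17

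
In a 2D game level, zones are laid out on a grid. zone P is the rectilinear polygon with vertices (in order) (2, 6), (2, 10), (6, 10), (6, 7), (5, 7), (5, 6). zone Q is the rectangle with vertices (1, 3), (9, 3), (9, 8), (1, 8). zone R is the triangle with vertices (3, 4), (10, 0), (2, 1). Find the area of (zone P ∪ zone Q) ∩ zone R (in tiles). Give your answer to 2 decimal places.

The region (zone P ∪ zone Q) ∩ zone R is the polygon with vertices (2.667,3), (3,4), (4.75,3).
By the shoelace formula its area is 1.04.

1.04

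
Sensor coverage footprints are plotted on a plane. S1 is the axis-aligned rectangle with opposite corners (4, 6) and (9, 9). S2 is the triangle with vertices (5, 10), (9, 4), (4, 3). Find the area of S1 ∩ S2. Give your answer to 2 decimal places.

The intersection is the polygon with vertices (5.667,9), (7.667,6), (4.429,6), (4.857,9).
By the shoelace formula its area is 6.07.

6.07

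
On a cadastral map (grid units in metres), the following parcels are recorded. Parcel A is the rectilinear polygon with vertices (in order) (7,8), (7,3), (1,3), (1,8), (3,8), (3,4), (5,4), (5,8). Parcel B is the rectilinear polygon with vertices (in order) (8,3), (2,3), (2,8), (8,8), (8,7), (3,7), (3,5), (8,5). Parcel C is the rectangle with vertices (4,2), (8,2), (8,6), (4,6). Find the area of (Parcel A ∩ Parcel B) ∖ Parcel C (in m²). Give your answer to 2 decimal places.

|Parcel A ∩ Parcel B| = 13.
|(Parcel A ∩ Parcel B) ∩ Parcel C| = 5.
|(Parcel A ∩ Parcel B) ∖ Parcel C| = 13 − 5 = 8.00.

8.00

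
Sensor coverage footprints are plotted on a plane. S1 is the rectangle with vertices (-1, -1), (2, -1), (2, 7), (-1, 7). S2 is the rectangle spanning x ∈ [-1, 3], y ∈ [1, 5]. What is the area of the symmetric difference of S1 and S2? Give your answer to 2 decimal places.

|S1∩S2|: x∈[-1,2], y∈[1,5] → 3·4 = 12.
|S1 △ S2| = |S1| + |S2| − 2·|S1∩S2| = 24 + 16 − 24 = 16.00.

16.00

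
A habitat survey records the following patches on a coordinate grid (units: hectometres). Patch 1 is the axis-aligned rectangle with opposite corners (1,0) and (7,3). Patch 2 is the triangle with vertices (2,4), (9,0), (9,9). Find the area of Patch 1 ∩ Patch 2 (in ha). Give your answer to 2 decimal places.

The intersection is the polygon with vertices (7,3), (7,1.143), (3.75,3).
By the shoelace formula its area is 3.02.

3.02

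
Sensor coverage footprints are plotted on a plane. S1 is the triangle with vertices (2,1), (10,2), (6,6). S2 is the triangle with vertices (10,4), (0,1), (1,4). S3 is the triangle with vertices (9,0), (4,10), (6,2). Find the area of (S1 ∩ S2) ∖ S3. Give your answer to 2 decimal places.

4.08

|S1 ∩ S2| = 5.7279.
|(S1 ∩ S2) ∩ S3| = 1.6517.
|(S1 ∩ S2) ∖ S3| = 5.7279 − 1.6517 = 4.08.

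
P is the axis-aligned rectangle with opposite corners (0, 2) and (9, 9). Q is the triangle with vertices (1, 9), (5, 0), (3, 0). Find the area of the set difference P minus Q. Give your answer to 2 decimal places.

57.56

|P| = 63, |P∩Q| = 5.4444.
|P ∖ Q| = |P| − |P∩Q| = 63 − 5.4444 = 57.56.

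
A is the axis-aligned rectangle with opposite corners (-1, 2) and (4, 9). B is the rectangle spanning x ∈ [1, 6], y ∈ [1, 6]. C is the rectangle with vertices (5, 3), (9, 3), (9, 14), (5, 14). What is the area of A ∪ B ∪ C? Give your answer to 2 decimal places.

89.00

By inclusion–exclusion:
Individual areas: |A| = 35, |B| = 25, |C| = 44.
|A∩B|: x∈[1,4], y∈[2,6] → 3·4 = 12.
|A∩C| = 0 (no overlap).
|B∩C|: x∈[5,6], y∈[3,6] → 1·3 = 3.
|A∩B∩C| = 0.
|A ∪ B ∪ C| = 104 − 15 + 0 = 89.00.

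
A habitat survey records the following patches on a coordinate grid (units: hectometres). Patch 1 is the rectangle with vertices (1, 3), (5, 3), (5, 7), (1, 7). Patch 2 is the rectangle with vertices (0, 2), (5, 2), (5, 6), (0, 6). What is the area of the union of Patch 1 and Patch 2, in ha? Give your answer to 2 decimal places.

24.00

By inclusion–exclusion:
Individual areas: |Patch 1| = 16, |Patch 2| = 20.
|Patch 1∩Patch 2|: x∈[1,5], y∈[3,6] → 4·3 = 12.
|Patch 1 ∪ Patch 2| = 36 − 12 = 24.00.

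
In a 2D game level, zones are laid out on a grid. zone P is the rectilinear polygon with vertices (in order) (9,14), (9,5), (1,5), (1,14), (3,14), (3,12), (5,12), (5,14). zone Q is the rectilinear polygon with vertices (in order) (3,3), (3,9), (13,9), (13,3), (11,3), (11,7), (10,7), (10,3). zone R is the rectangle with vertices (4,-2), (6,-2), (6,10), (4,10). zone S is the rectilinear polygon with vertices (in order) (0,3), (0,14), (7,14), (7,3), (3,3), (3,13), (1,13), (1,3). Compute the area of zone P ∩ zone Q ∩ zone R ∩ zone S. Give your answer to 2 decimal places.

8.00

The intersection is the polygon with vertices (4,9), (6,9), (6,5), (4,5).
By the shoelace formula its area is 8.00.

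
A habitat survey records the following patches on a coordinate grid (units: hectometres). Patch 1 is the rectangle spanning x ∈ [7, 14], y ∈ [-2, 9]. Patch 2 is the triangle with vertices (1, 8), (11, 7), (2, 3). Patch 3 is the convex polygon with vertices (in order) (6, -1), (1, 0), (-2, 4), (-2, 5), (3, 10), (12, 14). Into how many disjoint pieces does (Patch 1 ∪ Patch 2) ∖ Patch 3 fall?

1

(Patch 1 ∪ Patch 2) ∖ Patch 3 is a single connected region.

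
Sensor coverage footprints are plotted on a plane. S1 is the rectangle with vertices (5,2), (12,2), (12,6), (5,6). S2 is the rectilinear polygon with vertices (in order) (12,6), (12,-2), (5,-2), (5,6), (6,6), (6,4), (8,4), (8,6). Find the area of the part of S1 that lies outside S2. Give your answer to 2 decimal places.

|S1| = 28, |S1∩S2| = 24.
|S1 ∖ S2| = |S1| − |S1∩S2| = 28 − 24 = 4.00.

4.00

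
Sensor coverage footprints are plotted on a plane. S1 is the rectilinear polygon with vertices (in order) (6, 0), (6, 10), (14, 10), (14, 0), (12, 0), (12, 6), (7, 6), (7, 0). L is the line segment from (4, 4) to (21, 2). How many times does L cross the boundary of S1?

4

The segment meets the boundary at (14,2.824), (12,3.059), (7,3.647), (6,3.765).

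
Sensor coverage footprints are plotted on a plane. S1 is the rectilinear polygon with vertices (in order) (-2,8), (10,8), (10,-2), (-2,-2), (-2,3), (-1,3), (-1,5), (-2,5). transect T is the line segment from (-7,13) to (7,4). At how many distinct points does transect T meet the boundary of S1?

1

The segment meets the boundary at (0.778,8).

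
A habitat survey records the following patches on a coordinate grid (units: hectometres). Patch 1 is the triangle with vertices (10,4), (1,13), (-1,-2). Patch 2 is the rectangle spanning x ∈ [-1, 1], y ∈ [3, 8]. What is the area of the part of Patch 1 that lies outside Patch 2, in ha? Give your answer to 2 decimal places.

71.50

|Patch 1| = 76.5, |Patch 1∩Patch 2| = 5.
|Patch 1 ∖ Patch 2| = |Patch 1| − |Patch 1∩Patch 2| = 76.5 − 5 = 71.50.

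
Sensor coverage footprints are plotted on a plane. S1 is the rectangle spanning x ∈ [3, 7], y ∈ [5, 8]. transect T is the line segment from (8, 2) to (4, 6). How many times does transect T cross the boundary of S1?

The segment meets the boundary at (5,5).

1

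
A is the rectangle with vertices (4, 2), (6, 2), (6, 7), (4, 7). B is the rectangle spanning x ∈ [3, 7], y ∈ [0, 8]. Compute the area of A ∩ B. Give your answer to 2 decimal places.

10.00

|A∩B|: x∈[4,6], y∈[2,7] → 2·5 = 10.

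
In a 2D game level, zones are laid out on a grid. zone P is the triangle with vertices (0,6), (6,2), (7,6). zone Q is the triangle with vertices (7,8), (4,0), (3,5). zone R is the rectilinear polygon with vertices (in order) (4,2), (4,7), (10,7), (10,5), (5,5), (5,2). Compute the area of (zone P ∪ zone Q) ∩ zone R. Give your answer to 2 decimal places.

7.23

|zone P ∪ zone Q| = 18.8654.
|(zone P ∪ zone Q) ∩ zone R| = 7.23.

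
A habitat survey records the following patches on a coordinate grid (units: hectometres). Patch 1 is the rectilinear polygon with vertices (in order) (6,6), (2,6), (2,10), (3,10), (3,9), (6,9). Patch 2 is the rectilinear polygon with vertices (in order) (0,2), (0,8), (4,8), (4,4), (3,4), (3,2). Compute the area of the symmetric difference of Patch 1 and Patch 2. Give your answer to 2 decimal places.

|Patch 1| = 13, |Patch 2| = 22, |Patch 1∩Patch 2| = 4.
|Patch 1 △ Patch 2| = |Patch 1| + |Patch 2| − 2·|Patch 1∩Patch 2| = 13 + 22 − 8 = 27.00.

27.00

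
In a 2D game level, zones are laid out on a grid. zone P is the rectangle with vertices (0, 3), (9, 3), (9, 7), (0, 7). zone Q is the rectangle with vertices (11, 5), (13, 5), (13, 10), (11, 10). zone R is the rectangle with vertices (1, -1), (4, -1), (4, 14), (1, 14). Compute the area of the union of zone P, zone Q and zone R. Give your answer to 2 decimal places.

79.00

By inclusion–exclusion:
Individual areas: |zone P| = 36, |zone Q| = 10, |zone R| = 45.
|zone P∩zone Q| = 0 (no overlap).
|zone P∩zone R|: x∈[1,4], y∈[3,7] → 3·4 = 12.
|zone Q∩zone R| = 0 (no overlap).
|zone P∩zone Q∩zone R| = 0.
|zone P ∪ zone Q ∪ zone R| = 91 − 12 + 0 = 79.00.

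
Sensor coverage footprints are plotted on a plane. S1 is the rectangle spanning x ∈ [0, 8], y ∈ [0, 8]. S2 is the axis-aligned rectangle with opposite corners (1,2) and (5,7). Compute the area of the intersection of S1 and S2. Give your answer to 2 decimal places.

20.00

|S1∩S2|: x∈[1,5], y∈[2,7] → 4·5 = 20.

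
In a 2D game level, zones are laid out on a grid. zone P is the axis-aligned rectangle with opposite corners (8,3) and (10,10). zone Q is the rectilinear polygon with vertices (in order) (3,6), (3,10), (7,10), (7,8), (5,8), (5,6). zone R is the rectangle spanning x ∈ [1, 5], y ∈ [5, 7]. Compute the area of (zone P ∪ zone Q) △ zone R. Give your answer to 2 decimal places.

|zone P ∪ zone Q| = 26.
|(zone P ∪ zone Q) ∩ zone R| = 2.
|(zone P ∪ zone Q) △ zone R| = 26 + 8 − 4 = 30.00.

30.00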